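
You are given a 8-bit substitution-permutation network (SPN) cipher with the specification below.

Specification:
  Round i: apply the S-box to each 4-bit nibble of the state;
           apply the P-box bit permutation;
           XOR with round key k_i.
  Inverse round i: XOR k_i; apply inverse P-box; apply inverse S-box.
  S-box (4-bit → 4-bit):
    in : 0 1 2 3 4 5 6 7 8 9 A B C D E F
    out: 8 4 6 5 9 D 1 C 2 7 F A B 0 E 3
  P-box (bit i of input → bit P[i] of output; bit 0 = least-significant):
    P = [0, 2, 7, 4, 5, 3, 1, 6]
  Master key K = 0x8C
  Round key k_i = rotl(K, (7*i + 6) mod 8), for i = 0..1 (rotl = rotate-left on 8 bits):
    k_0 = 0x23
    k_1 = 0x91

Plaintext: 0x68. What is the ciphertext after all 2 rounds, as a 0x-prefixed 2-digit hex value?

s_0 = plaintext = 0x68
s_1 = Round(s_0, k_0) = 0x07
s_2 = Round(s_1, k_1) = 0x41

0x41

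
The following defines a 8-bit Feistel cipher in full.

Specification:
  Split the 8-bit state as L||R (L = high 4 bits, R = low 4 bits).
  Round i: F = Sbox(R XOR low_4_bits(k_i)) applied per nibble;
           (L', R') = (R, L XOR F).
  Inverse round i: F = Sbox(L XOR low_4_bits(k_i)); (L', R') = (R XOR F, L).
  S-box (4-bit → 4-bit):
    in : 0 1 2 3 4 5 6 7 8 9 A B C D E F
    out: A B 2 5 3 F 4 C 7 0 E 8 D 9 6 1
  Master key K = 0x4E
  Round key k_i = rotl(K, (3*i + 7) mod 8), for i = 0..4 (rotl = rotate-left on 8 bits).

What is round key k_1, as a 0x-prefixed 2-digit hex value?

K = 0x4E
k_0 = rotl(K, (3*0+7) mod 8) = rotl(K, 7) = 0x27
k_1 = rotl(K, (3*1+7) mod 8) = rotl(K, 2) = 0x39

0x39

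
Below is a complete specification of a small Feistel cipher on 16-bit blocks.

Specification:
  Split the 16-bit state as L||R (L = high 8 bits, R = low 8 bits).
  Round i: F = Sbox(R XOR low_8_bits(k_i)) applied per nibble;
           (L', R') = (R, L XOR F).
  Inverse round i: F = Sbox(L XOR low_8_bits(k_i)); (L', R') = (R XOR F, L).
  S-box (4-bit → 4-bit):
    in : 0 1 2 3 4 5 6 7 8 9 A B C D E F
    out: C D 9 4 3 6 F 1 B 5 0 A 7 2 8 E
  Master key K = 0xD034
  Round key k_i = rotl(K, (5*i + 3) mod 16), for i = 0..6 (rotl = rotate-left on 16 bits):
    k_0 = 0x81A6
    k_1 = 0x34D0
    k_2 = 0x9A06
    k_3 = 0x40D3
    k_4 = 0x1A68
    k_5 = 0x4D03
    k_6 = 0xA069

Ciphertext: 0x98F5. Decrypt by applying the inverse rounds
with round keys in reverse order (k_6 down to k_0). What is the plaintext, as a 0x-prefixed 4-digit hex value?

0xF954

s_0 = ciphertext = 0x98F5
s_1 = InvRound(s_0, k_6) = 0x1898
s_2 = InvRound(s_1, k_5) = 0x4218
s_3 = InvRound(s_2, k_4) = 0x8842
s_4 = InvRound(s_3, k_3) = 0x2888
s_5 = InvRound(s_4, k_2) = 0x1028
s_6 = InvRound(s_5, k_1) = 0x5410
s_7 = InvRound(s_6, k_0) = 0xF954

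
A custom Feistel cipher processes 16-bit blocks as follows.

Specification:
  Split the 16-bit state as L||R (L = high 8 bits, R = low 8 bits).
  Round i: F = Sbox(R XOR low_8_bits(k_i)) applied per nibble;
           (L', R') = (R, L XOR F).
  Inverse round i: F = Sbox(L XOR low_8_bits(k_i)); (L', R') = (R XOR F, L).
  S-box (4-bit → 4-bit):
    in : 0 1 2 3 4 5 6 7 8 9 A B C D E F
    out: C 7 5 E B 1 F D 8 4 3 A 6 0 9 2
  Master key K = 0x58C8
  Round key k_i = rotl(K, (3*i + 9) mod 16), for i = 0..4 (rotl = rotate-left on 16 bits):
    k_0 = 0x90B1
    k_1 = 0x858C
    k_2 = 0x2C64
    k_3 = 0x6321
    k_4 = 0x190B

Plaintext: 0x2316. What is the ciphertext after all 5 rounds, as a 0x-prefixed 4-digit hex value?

s_0 = plaintext = 0x2316
s_1 = Round(s_0, k_0) = 0x161E
s_2 = Round(s_1, k_1) = 0x1E53
s_3 = Round(s_2, k_2) = 0x53F3
s_4 = Round(s_3, k_3) = 0xF356
s_5 = Round(s_4, k_4) = 0x56E3

0x56E3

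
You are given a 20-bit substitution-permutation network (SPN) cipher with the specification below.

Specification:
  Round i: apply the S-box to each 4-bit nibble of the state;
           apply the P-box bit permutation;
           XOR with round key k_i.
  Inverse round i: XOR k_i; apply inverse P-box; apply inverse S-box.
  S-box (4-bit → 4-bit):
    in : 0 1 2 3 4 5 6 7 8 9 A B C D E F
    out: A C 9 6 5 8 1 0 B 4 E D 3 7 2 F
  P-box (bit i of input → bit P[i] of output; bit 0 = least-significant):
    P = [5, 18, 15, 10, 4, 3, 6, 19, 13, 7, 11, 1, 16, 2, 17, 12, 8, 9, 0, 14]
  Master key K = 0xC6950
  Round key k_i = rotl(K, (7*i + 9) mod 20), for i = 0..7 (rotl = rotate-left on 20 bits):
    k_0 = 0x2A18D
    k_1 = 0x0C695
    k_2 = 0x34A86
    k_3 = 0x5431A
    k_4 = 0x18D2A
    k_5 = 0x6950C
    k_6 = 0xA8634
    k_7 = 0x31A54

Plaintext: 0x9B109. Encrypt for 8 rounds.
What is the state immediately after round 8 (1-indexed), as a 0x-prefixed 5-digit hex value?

s_0 = plaintext = 0x9B109
s_1 = Round(s_0, k_0) = 0x93986
s_2 = Round(s_1, k_1) = 0xACEA8
s_3 = Round(s_2, k_2) = 0xE0C6B
s_4 = Round(s_3, k_3) = 0x5F5AE
s_5 = Round(s_4, k_4) = 0xEDD64
s_6 = Round(s_5, k_5) = 0x53FB8
s_7 = Round(s_6, k_6) = 0x4EAC2
s_8 = Round(s_7, k_7) = 0x317EB

0x317EB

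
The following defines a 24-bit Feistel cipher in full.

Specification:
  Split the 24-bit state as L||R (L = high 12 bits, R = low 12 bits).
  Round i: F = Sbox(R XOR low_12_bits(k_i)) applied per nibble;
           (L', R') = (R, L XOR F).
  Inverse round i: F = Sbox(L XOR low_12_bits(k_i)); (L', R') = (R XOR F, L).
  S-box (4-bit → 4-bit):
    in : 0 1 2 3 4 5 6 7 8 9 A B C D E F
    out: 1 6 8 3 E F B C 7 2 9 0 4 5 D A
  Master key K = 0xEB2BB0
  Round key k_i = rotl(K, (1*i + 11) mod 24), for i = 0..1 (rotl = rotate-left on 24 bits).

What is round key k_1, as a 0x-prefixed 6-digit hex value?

0xBB0EB2

K = 0xEB2BB0
k_0 = rotl(K, (1*0+11) mod 24) = rotl(K, 11) = 0x5D8759
k_1 = rotl(K, (1*1+11) mod 24) = rotl(K, 12) = 0xBB0EB2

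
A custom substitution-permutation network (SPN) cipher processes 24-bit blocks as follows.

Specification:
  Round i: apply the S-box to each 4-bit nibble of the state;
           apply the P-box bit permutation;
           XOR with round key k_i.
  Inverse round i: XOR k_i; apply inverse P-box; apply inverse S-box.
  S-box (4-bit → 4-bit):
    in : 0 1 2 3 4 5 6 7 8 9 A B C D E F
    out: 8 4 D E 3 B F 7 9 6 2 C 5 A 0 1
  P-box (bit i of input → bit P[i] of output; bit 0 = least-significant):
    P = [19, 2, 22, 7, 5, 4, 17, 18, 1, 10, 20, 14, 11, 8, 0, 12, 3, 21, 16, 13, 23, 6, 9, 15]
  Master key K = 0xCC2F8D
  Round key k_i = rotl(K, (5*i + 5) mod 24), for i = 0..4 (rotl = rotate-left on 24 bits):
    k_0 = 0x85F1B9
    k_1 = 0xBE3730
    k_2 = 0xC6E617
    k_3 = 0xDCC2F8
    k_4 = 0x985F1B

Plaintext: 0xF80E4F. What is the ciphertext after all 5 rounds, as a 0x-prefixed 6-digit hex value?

0x7169F5

s_0 = plaintext = 0xF80E4F
s_1 = Round(s_0, k_0) = 0x0DC181
s_2 = Round(s_1, k_1) = 0xCA9F11
s_3 = Round(s_2, k_2) = 0x24E514
s_4 = Round(s_3, k_3) = 0x7604F6
s_5 = Round(s_4, k_4) = 0x7169F5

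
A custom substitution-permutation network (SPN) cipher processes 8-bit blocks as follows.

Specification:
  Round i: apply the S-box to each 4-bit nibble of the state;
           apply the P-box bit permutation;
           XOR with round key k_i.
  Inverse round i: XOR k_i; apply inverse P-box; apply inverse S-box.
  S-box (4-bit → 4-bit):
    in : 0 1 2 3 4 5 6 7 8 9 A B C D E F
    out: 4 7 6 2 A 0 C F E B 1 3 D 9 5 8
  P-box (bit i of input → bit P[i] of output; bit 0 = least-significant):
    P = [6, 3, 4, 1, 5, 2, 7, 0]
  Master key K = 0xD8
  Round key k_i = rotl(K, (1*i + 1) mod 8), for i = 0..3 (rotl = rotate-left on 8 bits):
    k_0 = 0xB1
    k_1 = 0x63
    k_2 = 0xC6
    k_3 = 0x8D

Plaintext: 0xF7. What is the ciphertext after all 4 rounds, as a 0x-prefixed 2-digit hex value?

0xC0

s_0 = plaintext = 0xF7
s_1 = Round(s_0, k_0) = 0xEA
s_2 = Round(s_1, k_1) = 0x83
s_3 = Round(s_2, k_2) = 0x4B
s_4 = Round(s_3, k_3) = 0xC0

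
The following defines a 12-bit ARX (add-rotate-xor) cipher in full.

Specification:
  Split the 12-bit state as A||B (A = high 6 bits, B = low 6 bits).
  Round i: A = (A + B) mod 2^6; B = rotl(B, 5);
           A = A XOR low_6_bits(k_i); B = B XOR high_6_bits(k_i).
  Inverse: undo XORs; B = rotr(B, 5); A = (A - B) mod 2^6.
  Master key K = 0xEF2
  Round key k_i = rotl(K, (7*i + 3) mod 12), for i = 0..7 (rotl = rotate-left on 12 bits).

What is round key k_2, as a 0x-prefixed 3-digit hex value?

0xE5D

K = 0xEF2
k_0 = rotl(K, (7*0+3) mod 12) = rotl(K, 3) = 0x797
k_1 = rotl(K, (7*1+3) mod 12) = rotl(K, 10) = 0xBBC
k_2 = rotl(K, (7*2+3) mod 12) = rotl(K, 5) = 0xE5D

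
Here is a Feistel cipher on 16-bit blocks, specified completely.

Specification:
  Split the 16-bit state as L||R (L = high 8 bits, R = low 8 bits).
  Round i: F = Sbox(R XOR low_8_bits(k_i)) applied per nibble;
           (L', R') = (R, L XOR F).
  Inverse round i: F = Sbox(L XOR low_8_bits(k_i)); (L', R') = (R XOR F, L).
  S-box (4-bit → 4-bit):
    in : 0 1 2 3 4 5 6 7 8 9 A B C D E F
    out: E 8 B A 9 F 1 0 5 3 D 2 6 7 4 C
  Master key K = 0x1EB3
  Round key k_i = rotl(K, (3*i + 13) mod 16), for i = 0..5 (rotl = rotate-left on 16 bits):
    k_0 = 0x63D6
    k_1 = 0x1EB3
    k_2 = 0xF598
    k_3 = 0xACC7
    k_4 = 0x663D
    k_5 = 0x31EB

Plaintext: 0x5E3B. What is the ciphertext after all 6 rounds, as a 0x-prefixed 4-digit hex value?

0xCC2B

s_0 = plaintext = 0x5E3B
s_1 = Round(s_0, k_0) = 0x3B19
s_2 = Round(s_1, k_1) = 0x19E6
s_3 = Round(s_2, k_2) = 0xE61D
s_4 = Round(s_3, k_3) = 0x1D9B
s_5 = Round(s_4, k_4) = 0x9BCC
s_6 = Round(s_5, k_5) = 0xCC2B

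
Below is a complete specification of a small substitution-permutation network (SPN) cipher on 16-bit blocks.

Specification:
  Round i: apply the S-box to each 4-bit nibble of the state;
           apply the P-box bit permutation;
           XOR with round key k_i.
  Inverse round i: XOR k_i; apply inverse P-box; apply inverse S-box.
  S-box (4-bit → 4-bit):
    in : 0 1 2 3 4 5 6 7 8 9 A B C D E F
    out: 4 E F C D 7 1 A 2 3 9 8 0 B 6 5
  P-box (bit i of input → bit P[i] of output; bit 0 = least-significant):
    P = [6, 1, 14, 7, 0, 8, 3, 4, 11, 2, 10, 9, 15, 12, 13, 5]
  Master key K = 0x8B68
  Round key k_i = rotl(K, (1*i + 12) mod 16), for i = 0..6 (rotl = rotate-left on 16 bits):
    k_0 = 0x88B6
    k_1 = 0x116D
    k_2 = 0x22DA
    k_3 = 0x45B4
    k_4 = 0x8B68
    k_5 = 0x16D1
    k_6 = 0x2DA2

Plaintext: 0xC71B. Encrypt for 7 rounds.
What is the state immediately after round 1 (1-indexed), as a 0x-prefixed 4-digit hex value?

0x8B2A

s_0 = plaintext = 0xC71B
s_1 = Round(s_0, k_0) = 0x8B2A
s_2 = Round(s_1, k_1) = 0x02B4
s_3 = Round(s_2, k_2) = 0x4C0E
s_4 = Round(s_3, k_3) = 0xA59E
s_5 = Round(s_4, k_4) = 0x464F
s_6 = Round(s_5, k_5) = 0xFEA8
s_7 = Round(s_6, k_6) = 0x89B5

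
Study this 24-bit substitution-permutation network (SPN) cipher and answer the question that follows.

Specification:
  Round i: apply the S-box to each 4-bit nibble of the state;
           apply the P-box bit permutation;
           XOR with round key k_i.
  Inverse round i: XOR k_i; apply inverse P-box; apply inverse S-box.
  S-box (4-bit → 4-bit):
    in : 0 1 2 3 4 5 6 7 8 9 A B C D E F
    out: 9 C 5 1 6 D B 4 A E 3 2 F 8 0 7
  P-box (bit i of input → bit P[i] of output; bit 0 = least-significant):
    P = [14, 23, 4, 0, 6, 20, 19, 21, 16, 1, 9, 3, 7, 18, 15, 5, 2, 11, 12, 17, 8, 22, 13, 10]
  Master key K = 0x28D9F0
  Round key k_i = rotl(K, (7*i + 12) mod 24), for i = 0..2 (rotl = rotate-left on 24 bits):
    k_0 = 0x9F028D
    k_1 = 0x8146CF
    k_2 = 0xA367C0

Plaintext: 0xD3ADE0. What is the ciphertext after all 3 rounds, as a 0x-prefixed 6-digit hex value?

0x167F52

s_0 = plaintext = 0xD3ADE0
s_1 = Round(s_0, k_0) = 0x9B4600
s_2 = Round(s_1, k_1) = 0xE4AA84
s_3 = Round(s_2, k_2) = 0x167F52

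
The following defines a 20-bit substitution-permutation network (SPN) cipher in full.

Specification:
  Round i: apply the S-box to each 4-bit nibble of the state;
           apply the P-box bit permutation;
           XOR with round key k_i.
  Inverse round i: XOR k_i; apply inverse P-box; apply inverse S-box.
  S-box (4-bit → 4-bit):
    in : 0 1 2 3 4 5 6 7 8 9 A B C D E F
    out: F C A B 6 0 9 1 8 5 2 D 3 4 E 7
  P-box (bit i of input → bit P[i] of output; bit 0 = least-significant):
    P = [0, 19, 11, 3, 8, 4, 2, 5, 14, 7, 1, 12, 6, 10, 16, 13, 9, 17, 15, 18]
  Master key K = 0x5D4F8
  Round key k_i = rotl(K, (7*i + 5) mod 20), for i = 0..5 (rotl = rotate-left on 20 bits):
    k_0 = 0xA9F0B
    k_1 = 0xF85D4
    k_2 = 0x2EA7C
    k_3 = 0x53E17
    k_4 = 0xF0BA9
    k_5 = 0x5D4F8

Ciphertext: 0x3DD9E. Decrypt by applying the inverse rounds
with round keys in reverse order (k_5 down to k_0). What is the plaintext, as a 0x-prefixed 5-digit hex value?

0x7B08B

s_0 = ciphertext = 0x3DD9E
s_1 = InvRound(s_0, k_5) = 0x27DBD
s_2 = InvRound(s_1, k_4) = 0x6E64A
s_3 = InvRound(s_2, k_3) = 0x4964B
s_4 = InvRound(s_3, k_2) = 0x22BE9
s_5 = InvRound(s_4, k_1) = 0xBE5E0
s_6 = InvRound(s_5, k_0) = 0x7B08B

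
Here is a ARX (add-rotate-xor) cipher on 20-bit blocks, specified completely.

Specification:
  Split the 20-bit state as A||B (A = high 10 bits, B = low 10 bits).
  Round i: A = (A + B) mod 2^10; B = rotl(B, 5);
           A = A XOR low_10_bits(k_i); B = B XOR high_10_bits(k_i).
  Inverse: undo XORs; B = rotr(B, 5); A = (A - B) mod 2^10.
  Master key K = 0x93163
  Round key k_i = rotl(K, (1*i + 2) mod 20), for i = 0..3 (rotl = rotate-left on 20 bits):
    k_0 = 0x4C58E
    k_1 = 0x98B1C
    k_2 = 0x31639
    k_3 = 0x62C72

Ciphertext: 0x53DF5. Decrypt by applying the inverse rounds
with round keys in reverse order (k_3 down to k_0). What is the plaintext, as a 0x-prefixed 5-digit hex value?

s_0 = ciphertext = 0x53DF5
s_1 = InvRound(s_0, k_3) = 0x5EBC3
s_2 = InvRound(s_1, k_2) = 0x9ACD8
s_3 = InvRound(s_2, k_1) = 0x88B55
s_4 = InvRound(s_3, k_0) = 0xC6493

0xC6493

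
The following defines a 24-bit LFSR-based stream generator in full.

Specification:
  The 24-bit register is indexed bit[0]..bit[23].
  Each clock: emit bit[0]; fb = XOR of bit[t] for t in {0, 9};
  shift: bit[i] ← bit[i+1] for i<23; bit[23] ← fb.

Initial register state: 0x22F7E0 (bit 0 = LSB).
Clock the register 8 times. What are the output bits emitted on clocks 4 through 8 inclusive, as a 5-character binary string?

reg_0 = 0x22F7E0
clock 1: out=0, reg = 0x917BF0
clock 2: out=0, reg = 0xC8BDF8
clock 3: out=0, reg = 0x645EFC
clock 4: out=0, reg = 0xB22F7E
clock 5: out=0, reg = 0xD917BF
clock 6: out=1, reg = 0x6C8BDF
clock 7: out=1, reg = 0x3645EF
clock 8: out=1, reg = 0x9B22F7

00111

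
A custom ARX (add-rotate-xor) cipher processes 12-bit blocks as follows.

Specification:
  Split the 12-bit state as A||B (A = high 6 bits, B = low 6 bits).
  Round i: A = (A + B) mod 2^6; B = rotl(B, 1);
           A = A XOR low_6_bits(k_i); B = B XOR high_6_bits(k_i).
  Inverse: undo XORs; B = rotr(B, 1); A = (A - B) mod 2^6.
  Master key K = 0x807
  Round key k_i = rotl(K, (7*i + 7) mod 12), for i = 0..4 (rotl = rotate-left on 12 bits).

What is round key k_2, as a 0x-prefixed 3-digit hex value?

0xF00

K = 0x807
k_0 = rotl(K, (7*0+7) mod 12) = rotl(K, 7) = 0x3C0
k_1 = rotl(K, (7*1+7) mod 12) = rotl(K, 2) = 0x01E
k_2 = rotl(K, (7*2+7) mod 12) = rotl(K, 9) = 0xF00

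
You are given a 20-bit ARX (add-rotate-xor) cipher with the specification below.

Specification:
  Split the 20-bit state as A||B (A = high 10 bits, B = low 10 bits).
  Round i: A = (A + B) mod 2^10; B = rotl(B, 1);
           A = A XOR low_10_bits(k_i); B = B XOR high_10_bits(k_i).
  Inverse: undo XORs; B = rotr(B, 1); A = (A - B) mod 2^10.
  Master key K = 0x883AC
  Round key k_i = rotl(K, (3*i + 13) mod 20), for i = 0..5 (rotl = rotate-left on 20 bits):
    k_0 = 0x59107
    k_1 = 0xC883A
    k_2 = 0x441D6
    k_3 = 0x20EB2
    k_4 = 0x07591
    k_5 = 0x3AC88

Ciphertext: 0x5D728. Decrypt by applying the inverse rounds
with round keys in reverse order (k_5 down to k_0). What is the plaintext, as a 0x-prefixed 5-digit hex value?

0x1690F

s_0 = ciphertext = 0x5D728
s_1 = InvRound(s_0, k_5) = 0x873E1
s_2 = InvRound(s_1, k_4) = 0x63DFE
s_3 = InvRound(s_2, k_3) = 0x1FEBE
s_4 = InvRound(s_3, k_2) = 0xF49D7
s_5 = InvRound(s_4, k_1) = 0x1BB7A
s_6 = InvRound(s_5, k_0) = 0x1690F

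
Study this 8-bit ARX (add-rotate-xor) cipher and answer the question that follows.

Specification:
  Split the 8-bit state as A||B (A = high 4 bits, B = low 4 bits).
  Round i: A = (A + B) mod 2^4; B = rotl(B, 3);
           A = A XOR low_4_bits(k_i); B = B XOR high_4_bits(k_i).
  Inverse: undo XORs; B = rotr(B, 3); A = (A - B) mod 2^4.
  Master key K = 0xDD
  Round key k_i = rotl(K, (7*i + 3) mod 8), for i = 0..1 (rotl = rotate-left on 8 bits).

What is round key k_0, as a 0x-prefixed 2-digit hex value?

K = 0xDD
k_0 = rotl(K, (7*0+3) mod 8) = rotl(K, 3) = 0xEE

0xEE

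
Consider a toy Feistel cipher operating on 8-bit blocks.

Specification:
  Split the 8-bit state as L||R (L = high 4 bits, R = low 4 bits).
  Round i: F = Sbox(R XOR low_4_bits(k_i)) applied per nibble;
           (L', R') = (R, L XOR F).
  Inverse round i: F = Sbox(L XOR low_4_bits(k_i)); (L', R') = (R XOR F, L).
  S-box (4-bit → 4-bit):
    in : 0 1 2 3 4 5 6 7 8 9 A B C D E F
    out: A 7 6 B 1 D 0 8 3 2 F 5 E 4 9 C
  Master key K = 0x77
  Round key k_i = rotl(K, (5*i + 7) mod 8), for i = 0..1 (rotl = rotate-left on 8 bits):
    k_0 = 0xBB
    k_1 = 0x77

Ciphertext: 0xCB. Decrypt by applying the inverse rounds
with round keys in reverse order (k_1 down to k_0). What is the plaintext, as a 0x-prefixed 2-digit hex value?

0x1E

s_0 = ciphertext = 0xCB
s_1 = InvRound(s_0, k_1) = 0xEC
s_2 = InvRound(s_1, k_0) = 0x1E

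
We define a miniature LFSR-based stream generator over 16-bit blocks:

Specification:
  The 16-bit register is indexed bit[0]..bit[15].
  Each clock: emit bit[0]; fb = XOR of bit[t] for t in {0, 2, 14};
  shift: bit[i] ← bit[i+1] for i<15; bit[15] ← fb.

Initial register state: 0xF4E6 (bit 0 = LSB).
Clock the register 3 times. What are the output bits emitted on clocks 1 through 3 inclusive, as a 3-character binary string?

reg_0 = 0xF4E6
clock 1: out=0, reg = 0x7A73
clock 2: out=1, reg = 0x3D39
clock 3: out=1, reg = 0x9E9C

011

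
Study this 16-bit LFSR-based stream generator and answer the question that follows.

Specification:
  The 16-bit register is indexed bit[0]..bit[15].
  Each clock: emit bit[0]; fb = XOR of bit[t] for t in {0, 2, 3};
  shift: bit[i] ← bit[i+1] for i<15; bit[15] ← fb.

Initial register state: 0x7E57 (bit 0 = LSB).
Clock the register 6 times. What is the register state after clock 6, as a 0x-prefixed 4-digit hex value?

0x21F9

reg_0 = 0x7E57
clock 1: out=1, reg = 0x3F2B
clock 2: out=1, reg = 0x1F95
clock 3: out=1, reg = 0x0FCA
clock 4: out=0, reg = 0x87E5
clock 5: out=1, reg = 0x43F2
clock 6: out=0, reg = 0x21F9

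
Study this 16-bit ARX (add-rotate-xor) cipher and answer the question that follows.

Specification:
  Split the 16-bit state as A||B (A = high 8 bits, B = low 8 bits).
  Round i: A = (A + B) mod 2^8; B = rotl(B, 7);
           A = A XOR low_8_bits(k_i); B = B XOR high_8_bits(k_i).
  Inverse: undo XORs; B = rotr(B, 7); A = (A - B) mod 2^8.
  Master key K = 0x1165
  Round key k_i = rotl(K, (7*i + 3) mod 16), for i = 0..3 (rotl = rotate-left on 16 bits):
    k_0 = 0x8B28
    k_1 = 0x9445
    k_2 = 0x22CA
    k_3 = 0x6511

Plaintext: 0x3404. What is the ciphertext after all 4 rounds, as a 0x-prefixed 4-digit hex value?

s_0 = plaintext = 0x3404
s_1 = Round(s_0, k_0) = 0x1089
s_2 = Round(s_1, k_1) = 0xDC50
s_3 = Round(s_2, k_2) = 0xE60A
s_4 = Round(s_3, k_3) = 0xE160

0xE160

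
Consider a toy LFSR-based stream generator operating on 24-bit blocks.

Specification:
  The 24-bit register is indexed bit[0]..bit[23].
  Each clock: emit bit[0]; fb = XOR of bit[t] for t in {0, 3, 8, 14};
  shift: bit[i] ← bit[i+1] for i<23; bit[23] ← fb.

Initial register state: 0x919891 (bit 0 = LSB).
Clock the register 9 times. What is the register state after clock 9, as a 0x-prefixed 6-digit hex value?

0x2EC8CC

reg_0 = 0x919891
clock 1: out=1, reg = 0xC8CC48
clock 2: out=0, reg = 0x646624
clock 3: out=0, reg = 0xB23312
clock 4: out=0, reg = 0xD91989
clock 5: out=1, reg = 0xEC8CC4
clock 6: out=0, reg = 0x764662
clock 7: out=0, reg = 0xBB2331
clock 8: out=1, reg = 0x5D9198
clock 9: out=0, reg = 0x2EC8CC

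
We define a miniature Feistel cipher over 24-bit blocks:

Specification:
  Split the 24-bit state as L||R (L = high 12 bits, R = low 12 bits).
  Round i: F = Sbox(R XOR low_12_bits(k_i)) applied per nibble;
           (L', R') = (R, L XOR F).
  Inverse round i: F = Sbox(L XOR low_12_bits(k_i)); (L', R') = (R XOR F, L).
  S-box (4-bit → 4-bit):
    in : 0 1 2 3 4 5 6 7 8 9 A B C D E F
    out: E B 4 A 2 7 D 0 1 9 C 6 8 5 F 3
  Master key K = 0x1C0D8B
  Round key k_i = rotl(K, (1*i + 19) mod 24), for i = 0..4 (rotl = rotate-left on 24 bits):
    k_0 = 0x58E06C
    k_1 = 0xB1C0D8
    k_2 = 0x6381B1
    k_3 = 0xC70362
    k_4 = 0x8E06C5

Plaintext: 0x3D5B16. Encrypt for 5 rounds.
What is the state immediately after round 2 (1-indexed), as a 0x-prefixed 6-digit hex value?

0x5D9CFD

s_0 = plaintext = 0x3D5B16
s_1 = Round(s_0, k_0) = 0xB165D9
s_2 = Round(s_1, k_1) = 0x5D9CFD
s_3 = Round(s_2, k_2) = 0xCFD0F1
s_4 = Round(s_3, k_3) = 0x0F1667
s_5 = Round(s_4, k_4) = 0x667E35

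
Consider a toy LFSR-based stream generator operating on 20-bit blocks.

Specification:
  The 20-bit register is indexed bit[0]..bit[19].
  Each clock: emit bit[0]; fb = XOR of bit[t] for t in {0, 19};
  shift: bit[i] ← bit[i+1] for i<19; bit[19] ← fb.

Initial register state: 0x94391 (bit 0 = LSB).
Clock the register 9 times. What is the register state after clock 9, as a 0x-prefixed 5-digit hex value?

reg_0 = 0x94391
clock 1: out=1, reg = 0x4A1C8
clock 2: out=0, reg = 0x250E4
clock 3: out=0, reg = 0x12872
clock 4: out=0, reg = 0x09439
clock 5: out=1, reg = 0x84A1C
clock 6: out=0, reg = 0xC250E
clock 7: out=0, reg = 0xE1287
clock 8: out=1, reg = 0x70943
clock 9: out=1, reg = 0xB84A1

0xB84A1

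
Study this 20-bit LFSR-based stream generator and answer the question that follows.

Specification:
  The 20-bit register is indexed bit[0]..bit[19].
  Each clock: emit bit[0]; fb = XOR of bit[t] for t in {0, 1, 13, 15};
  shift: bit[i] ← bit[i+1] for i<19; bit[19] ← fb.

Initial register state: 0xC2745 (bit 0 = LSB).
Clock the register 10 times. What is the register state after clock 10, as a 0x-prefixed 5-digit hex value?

reg_0 = 0xC2745
clock 1: out=1, reg = 0x613A2
clock 2: out=0, reg = 0xB09D1
clock 3: out=1, reg = 0xD84E8
clock 4: out=0, reg = 0xEC274
clock 5: out=0, reg = 0xF613A
clock 6: out=0, reg = 0x7B09D
clock 7: out=1, reg = 0xBD84E
clock 8: out=0, reg = 0x5EC27
clock 9: out=1, reg = 0x2F613
clock 10: out=1, reg = 0x17B09

0x17B09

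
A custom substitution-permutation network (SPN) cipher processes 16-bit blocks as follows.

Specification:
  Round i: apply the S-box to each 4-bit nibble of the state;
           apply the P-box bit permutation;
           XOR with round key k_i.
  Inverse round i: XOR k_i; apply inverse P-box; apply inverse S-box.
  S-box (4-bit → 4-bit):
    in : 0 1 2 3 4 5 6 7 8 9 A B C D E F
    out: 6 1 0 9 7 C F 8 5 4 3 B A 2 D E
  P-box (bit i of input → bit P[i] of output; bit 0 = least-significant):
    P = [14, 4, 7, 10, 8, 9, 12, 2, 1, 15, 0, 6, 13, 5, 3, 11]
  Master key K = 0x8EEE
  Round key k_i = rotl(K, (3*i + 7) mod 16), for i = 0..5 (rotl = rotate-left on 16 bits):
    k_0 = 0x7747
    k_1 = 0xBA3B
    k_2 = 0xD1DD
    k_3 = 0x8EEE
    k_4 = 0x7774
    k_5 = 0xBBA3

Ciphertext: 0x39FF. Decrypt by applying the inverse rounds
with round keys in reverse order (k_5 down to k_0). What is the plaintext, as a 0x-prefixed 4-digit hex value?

s_0 = ciphertext = 0x39FF
s_1 = InvRound(s_0, k_5) = 0x9CCD
s_2 = InvRound(s_1, k_4) = 0x60A4
s_3 = InvRound(s_2, k_3) = 0xEBD3
s_4 = InvRound(s_3, k_2) = 0xE1F2
s_5 = InvRound(s_4, k_1) = 0x5548
s_6 = InvRound(s_5, k_0) = 0x88C2

0x88C2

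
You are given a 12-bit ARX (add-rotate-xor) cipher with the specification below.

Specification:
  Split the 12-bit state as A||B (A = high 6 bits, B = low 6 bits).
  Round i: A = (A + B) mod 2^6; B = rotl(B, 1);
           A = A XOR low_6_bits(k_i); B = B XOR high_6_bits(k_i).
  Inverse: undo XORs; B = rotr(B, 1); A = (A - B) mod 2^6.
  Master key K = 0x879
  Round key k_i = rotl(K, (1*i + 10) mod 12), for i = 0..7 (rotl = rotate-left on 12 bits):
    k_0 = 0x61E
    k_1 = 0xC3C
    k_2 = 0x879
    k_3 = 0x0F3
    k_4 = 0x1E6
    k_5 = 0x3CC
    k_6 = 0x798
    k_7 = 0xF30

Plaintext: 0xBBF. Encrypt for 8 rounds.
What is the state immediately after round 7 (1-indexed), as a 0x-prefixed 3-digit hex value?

0xC23

s_0 = plaintext = 0xBBF
s_1 = Round(s_0, k_0) = 0xCE7
s_2 = Round(s_1, k_1) = 0x9BF
s_3 = Round(s_2, k_2) = 0x71E
s_4 = Round(s_3, k_3) = 0x27F
s_5 = Round(s_4, k_4) = 0xBB8
s_6 = Round(s_5, k_5) = 0xABE
s_7 = Round(s_6, k_6) = 0xC23
s_8 = Round(s_7, k_7) = 0x8FB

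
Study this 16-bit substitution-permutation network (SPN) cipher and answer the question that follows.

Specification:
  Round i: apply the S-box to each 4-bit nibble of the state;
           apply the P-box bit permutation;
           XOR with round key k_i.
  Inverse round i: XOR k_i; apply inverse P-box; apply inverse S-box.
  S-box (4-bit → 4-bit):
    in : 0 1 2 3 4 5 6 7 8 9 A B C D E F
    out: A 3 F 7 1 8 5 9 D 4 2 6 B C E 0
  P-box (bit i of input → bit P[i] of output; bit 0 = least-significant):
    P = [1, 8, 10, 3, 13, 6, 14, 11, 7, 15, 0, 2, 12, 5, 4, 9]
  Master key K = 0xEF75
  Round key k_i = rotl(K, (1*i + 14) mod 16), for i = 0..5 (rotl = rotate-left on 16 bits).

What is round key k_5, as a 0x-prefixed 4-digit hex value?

K = 0xEF75
k_0 = rotl(K, (1*0+14) mod 16) = rotl(K, 14) = 0x7BDD
k_1 = rotl(K, (1*1+14) mod 16) = rotl(K, 15) = 0xF7BA
k_2 = rotl(K, (1*2+14) mod 16) = rotl(K, 0) = 0xEF75
k_3 = rotl(K, (1*3+14) mod 16) = rotl(K, 1) = 0xDEEB
k_4 = rotl(K, (1*4+14) mod 16) = rotl(K, 2) = 0xBDD7
k_5 = rotl(K, (1*5+14) mod 16) = rotl(K, 3) = 0x7BAF

0x7BAF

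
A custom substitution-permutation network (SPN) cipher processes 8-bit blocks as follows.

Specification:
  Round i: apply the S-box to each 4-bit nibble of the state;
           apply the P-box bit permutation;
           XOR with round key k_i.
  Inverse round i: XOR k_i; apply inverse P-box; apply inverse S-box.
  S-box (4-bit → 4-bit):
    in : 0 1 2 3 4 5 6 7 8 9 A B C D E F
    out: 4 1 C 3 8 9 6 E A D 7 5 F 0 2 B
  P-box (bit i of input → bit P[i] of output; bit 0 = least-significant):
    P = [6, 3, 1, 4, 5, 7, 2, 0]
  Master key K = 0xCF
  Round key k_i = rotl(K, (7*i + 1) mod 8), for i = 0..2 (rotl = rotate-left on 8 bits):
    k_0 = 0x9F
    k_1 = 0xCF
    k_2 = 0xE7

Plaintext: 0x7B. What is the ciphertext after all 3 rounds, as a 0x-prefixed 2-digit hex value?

0x4C

s_0 = plaintext = 0x7B
s_1 = Round(s_0, k_0) = 0x58
s_2 = Round(s_1, k_1) = 0xF6
s_3 = Round(s_2, k_2) = 0x4C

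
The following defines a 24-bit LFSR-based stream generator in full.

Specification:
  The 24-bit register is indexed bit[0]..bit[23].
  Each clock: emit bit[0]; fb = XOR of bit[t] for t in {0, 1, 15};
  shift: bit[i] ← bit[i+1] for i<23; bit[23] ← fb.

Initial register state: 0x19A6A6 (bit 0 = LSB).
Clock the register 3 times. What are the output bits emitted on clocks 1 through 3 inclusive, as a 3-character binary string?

011

reg_0 = 0x19A6A6
clock 1: out=0, reg = 0x0CD353
clock 2: out=1, reg = 0x8669A9
clock 3: out=1, reg = 0xC334D4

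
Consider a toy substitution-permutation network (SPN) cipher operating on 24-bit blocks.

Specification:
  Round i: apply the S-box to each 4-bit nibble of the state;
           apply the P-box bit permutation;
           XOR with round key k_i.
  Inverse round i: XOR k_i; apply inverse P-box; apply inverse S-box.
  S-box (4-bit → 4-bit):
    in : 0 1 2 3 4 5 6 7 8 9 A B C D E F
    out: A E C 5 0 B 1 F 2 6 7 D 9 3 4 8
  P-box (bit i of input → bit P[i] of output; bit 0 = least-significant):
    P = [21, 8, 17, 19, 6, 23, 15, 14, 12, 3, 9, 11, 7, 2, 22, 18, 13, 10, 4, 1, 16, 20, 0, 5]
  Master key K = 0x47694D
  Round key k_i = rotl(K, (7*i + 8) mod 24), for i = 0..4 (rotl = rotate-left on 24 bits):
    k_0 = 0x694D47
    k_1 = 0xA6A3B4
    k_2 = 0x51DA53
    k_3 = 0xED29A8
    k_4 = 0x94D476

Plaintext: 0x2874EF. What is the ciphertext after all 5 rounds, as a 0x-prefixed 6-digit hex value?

0x93B2AA

s_0 = plaintext = 0x2874EF
s_1 = Round(s_0, k_0) = 0x25C9E2
s_2 = Round(s_1, k_1) = 0xA8051F
s_3 = Round(s_2, k_2) = 0xCC065E
s_4 = Round(s_3, k_3) = 0x6A59CE
s_5 = Round(s_4, k_4) = 0x93B2AA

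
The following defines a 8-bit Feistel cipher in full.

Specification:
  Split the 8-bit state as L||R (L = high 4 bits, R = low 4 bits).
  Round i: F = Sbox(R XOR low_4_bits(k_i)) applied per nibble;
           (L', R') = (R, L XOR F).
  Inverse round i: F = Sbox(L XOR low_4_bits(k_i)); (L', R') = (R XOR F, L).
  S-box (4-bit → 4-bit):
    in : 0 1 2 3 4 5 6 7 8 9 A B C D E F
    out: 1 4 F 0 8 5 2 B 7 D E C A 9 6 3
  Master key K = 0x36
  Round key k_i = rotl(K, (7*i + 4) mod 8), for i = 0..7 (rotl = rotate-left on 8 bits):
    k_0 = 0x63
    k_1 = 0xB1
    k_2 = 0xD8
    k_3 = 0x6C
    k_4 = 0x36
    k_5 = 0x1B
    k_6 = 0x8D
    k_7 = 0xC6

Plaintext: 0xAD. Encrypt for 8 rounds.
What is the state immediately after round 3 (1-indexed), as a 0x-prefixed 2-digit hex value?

0x46

s_0 = plaintext = 0xAD
s_1 = Round(s_0, k_0) = 0xDC
s_2 = Round(s_1, k_1) = 0xC4
s_3 = Round(s_2, k_2) = 0x46
s_4 = Round(s_3, k_3) = 0x6A
s_5 = Round(s_4, k_4) = 0xAC
s_6 = Round(s_5, k_5) = 0xC1
s_7 = Round(s_6, k_6) = 0x16
s_8 = Round(s_7, k_7) = 0x60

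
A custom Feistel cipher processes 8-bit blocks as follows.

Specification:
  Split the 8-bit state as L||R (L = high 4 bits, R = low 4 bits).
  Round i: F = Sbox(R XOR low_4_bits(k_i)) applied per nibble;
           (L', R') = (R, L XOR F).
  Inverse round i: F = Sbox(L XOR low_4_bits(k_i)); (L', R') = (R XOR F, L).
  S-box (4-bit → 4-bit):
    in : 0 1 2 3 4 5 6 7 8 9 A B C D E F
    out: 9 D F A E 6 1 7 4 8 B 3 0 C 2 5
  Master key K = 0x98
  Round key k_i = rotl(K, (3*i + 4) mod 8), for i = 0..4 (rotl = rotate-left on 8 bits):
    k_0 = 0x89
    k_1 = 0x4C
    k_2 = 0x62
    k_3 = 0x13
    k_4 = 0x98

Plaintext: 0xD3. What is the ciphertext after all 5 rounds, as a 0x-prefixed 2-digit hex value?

0xA2

s_0 = plaintext = 0xD3
s_1 = Round(s_0, k_0) = 0x36
s_2 = Round(s_1, k_1) = 0x68
s_3 = Round(s_2, k_2) = 0x8D
s_4 = Round(s_3, k_3) = 0xDA
s_5 = Round(s_4, k_4) = 0xA2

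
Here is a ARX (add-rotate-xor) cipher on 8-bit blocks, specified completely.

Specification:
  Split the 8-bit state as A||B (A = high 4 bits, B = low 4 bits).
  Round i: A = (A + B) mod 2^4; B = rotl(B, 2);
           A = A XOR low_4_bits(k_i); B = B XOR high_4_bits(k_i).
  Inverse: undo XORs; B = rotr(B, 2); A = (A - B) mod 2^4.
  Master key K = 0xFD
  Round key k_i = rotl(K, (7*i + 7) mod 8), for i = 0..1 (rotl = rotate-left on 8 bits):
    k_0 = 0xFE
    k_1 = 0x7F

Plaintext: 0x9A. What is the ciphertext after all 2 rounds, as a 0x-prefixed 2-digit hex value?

s_0 = plaintext = 0x9A
s_1 = Round(s_0, k_0) = 0xD5
s_2 = Round(s_1, k_1) = 0xD2

0xD2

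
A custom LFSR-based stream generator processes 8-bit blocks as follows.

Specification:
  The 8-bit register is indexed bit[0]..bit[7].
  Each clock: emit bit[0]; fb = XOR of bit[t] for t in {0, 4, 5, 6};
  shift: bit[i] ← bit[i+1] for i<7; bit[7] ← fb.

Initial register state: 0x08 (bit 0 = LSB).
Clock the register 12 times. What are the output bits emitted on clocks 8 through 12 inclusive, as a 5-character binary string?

00001

reg_0 = 0x08
clock 1: out=0, reg = 0x04
clock 2: out=0, reg = 0x02
clock 3: out=0, reg = 0x01
clock 4: out=1, reg = 0x80
clock 5: out=0, reg = 0x40
clock 6: out=0, reg = 0xA0
clock 7: out=0, reg = 0xD0
clock 8: out=0, reg = 0x68
clock 9: out=0, reg = 0x34
clock 10: out=0, reg = 0x1A
clock 11: out=0, reg = 0x8D
clock 12: out=1, reg = 0xC6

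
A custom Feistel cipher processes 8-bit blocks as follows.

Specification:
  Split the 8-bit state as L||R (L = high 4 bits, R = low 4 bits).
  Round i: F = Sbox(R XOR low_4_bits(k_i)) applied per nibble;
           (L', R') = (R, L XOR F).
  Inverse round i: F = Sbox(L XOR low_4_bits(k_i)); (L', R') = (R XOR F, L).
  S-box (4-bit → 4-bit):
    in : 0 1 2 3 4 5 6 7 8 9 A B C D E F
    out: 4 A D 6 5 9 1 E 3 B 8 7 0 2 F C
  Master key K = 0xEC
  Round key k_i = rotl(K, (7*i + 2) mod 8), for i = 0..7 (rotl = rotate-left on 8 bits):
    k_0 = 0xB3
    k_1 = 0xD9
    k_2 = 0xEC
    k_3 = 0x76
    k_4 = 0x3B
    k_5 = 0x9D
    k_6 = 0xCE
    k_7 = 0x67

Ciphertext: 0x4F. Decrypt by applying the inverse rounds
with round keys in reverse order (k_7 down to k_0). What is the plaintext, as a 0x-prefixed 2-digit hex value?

0x72

s_0 = ciphertext = 0x4F
s_1 = InvRound(s_0, k_7) = 0x94
s_2 = InvRound(s_1, k_6) = 0xA9
s_3 = InvRound(s_2, k_5) = 0x7A
s_4 = InvRound(s_3, k_4) = 0xA7
s_5 = InvRound(s_4, k_3) = 0x7A
s_6 = InvRound(s_5, k_2) = 0xD7
s_7 = InvRound(s_6, k_1) = 0x2D
s_8 = InvRound(s_7, k_0) = 0x72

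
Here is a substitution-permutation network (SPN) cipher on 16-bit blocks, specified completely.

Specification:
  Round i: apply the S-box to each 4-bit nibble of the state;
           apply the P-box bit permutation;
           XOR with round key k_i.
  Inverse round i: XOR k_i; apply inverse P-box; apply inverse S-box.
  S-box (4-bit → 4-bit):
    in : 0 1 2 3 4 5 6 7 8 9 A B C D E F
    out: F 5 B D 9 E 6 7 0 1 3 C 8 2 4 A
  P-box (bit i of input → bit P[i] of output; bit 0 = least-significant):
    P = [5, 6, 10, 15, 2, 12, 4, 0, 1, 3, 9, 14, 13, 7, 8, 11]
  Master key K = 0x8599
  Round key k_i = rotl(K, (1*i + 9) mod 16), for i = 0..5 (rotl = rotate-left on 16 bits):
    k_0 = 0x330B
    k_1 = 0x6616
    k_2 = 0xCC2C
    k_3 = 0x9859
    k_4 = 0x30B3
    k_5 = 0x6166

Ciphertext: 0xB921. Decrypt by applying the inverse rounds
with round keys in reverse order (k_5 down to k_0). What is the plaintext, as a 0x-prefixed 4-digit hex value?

s_0 = ciphertext = 0xB921
s_1 = InvRound(s_0, k_5) = 0xC42F
s_2 = InvRound(s_1, k_4) = 0xAF7B
s_3 = InvRound(s_2, k_3) = 0x11D1
s_4 = InvRound(s_3, k_2) = 0x5F00
s_5 = InvRound(s_4, k_1) = 0x3978
s_6 = InvRound(s_5, k_0) = 0xC1BA

0xC1BA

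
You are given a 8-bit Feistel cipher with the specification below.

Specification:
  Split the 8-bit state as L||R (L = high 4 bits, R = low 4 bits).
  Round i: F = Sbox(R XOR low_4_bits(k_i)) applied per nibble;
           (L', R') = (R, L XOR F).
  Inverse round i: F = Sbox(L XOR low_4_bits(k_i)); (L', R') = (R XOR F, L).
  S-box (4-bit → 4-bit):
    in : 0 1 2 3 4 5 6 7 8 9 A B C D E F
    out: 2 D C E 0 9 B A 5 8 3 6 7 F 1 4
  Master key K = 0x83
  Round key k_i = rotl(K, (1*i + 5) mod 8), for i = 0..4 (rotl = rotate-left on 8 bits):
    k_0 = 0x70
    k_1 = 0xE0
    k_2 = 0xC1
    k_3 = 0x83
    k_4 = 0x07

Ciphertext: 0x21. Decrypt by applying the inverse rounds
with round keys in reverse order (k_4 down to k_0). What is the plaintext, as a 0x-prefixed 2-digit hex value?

0x99

s_0 = ciphertext = 0x21
s_1 = InvRound(s_0, k_4) = 0x82
s_2 = InvRound(s_1, k_3) = 0x48
s_3 = InvRound(s_2, k_2) = 0x14
s_4 = InvRound(s_3, k_1) = 0x91
s_5 = InvRound(s_4, k_0) = 0x99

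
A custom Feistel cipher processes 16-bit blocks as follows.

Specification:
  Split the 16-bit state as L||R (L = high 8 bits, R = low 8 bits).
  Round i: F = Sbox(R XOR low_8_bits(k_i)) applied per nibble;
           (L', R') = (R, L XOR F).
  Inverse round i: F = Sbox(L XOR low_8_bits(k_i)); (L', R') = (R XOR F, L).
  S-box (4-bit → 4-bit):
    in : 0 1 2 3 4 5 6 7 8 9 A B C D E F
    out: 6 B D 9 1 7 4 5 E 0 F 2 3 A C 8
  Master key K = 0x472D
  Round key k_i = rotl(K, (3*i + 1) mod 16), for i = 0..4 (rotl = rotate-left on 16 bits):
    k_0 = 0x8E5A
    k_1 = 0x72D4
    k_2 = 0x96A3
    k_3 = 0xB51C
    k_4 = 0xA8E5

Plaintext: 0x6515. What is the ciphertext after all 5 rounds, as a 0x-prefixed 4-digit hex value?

s_0 = plaintext = 0x6515
s_1 = Round(s_0, k_0) = 0x157D
s_2 = Round(s_1, k_1) = 0x7DE5
s_3 = Round(s_2, k_2) = 0xE569
s_4 = Round(s_3, k_3) = 0x69B2
s_5 = Round(s_4, k_4) = 0xB21C

0xB21C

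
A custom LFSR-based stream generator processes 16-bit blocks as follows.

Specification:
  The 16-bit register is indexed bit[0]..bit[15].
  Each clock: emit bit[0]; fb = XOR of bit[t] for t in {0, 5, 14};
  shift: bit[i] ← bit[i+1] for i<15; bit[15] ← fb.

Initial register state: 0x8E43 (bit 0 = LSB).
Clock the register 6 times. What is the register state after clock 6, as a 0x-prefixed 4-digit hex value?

reg_0 = 0x8E43
clock 1: out=1, reg = 0xC721
clock 2: out=1, reg = 0xE390
clock 3: out=0, reg = 0xF1C8
clock 4: out=0, reg = 0xF8E4
clock 5: out=0, reg = 0x7C72
clock 6: out=0, reg = 0x3E39

0x3E39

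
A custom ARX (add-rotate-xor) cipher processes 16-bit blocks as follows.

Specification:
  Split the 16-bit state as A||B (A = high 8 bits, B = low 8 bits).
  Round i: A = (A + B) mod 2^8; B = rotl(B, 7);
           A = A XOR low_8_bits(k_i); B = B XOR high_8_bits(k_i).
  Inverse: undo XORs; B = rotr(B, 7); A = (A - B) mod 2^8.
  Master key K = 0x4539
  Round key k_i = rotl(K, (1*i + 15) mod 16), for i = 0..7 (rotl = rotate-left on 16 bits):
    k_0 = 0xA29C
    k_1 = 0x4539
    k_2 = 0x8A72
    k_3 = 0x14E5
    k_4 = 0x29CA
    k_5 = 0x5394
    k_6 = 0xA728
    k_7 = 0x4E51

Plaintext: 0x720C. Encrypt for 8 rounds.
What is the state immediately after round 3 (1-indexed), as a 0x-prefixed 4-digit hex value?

0xA401

s_0 = plaintext = 0x720C
s_1 = Round(s_0, k_0) = 0xE2A4
s_2 = Round(s_1, k_1) = 0xBF17
s_3 = Round(s_2, k_2) = 0xA401
s_4 = Round(s_3, k_3) = 0x4094
s_5 = Round(s_4, k_4) = 0x1E63
s_6 = Round(s_5, k_5) = 0x15E2
s_7 = Round(s_6, k_6) = 0xDFD6
s_8 = Round(s_7, k_7) = 0xE425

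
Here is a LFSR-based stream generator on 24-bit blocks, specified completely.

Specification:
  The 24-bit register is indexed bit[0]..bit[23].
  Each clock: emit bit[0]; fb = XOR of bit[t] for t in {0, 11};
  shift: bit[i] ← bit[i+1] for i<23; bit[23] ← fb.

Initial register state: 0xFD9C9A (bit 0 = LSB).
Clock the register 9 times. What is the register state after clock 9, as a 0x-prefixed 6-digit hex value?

reg_0 = 0xFD9C9A
clock 1: out=0, reg = 0xFECE4D
clock 2: out=1, reg = 0x7F6726
clock 3: out=0, reg = 0x3FB393
clock 4: out=1, reg = 0x9FD9C9
clock 5: out=1, reg = 0x4FECE4
clock 6: out=0, reg = 0xA7F672
clock 7: out=0, reg = 0x53FB39
clock 8: out=1, reg = 0x29FD9C
clock 9: out=0, reg = 0x94FECE

0x94FECE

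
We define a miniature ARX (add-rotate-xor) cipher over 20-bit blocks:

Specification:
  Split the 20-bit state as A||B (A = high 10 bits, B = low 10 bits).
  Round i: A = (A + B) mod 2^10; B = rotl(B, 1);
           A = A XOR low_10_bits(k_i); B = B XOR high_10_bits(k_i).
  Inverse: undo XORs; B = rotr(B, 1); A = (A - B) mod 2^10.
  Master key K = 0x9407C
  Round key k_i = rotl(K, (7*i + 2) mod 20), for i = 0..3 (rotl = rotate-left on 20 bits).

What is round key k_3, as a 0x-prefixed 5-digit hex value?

0xA03E4

K = 0x9407C
k_0 = rotl(K, (7*0+2) mod 20) = rotl(K, 2) = 0x501F2
k_1 = rotl(K, (7*1+2) mod 20) = rotl(K, 9) = 0x0F928
k_2 = rotl(K, (7*2+2) mod 20) = rotl(K, 16) = 0xC9407
k_3 = rotl(K, (7*3+2) mod 20) = rotl(K, 3) = 0xA03E4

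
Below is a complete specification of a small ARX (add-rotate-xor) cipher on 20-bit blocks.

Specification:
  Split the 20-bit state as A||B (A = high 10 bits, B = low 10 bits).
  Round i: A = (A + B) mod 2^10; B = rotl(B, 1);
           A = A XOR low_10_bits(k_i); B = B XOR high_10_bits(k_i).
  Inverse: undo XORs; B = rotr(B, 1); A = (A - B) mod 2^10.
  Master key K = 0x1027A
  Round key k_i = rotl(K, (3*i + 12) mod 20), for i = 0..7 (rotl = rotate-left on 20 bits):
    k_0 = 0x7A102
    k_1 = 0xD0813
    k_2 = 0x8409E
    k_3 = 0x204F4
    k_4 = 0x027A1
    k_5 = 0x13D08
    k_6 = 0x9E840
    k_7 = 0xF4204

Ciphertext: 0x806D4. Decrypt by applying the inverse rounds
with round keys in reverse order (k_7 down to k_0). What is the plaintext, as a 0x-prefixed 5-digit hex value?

s_0 = ciphertext = 0x806D4
s_1 = InvRound(s_0, k_7) = 0xE0C82
s_2 = InvRound(s_1, k_6) = 0x91D7C
s_3 = InvRound(s_2, k_5) = 0x2DA99
s_4 = InvRound(s_3, k_4) = 0x73D48
s_5 = InvRound(s_4, k_3) = 0x95EE4
s_6 = InvRound(s_5, k_2) = 0x93C7A
s_7 = InvRound(s_6, k_1) = 0x3019C
s_8 = InvRound(s_7, k_0) = 0x6203A

0x6203A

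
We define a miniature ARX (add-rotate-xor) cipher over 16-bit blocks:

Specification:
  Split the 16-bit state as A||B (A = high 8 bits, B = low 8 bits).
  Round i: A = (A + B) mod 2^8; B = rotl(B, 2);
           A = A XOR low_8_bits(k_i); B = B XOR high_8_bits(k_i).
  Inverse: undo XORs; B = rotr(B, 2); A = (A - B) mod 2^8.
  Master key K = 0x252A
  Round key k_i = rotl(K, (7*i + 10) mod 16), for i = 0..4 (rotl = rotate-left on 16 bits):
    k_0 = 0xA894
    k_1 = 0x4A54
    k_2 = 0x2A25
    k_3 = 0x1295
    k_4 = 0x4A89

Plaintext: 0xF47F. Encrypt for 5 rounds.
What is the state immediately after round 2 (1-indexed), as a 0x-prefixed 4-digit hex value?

0x681F

s_0 = plaintext = 0xF47F
s_1 = Round(s_0, k_0) = 0xE755
s_2 = Round(s_1, k_1) = 0x681F
s_3 = Round(s_2, k_2) = 0xA256
s_4 = Round(s_3, k_3) = 0x6D4B
s_5 = Round(s_4, k_4) = 0x3167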